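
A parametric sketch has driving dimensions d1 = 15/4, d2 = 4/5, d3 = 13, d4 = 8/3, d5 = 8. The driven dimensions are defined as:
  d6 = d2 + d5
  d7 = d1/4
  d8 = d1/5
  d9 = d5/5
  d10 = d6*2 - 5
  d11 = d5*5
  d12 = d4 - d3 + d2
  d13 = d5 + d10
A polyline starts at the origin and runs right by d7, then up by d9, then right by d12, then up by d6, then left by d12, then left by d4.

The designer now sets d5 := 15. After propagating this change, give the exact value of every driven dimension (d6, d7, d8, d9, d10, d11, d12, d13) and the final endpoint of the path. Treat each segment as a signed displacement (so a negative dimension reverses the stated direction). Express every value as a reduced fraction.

d6 = 79/5
d7 = 15/16
d8 = 3/4
d9 = 3
d10 = 133/5
d11 = 75
d12 = -143/15
d13 = 208/5
endpoint = (-83/48, 94/5)

Apply edit: d5 := 15
  d6 = d2 + d5 = 79/5
  d7 = d1/4 = 15/16
  d8 = d1/5 = 3/4
  d9 = d5/5 = 3
  d10 = d6*2 - 5 = 133/5
  d11 = d5*5 = 75
  d12 = d4 - d3 + d2 = -143/15
  d13 = d5 + d10 = 208/5
Walk from origin (0, 0):
  seg 1: right by d7 = 15/16 → (15/16, 0)
  seg 2: up by d9 = 3 → (15/16, 3)
  seg 3: right by d12 = -143/15 → (-2063/240, 3)
  seg 4: up by d6 = 79/5 → (-2063/240, 94/5)
  seg 5: left by d12 = -143/15 → (15/16, 94/5)
  seg 6: left by d4 = 8/3 → (-83/48, 94/5)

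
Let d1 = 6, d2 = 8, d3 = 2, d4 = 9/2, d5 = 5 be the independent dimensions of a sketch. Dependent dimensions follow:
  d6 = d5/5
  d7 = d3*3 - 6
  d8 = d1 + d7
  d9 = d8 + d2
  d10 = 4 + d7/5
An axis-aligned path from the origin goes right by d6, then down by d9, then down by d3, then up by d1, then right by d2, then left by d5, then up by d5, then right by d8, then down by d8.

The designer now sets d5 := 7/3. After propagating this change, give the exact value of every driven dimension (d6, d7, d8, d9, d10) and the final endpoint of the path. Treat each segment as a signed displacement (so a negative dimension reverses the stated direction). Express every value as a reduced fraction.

Apply edit: d5 := 7/3
  d6 = d5/5 = 7/15
  d7 = d3*3 - 6 = 0
  d8 = d1 + d7 = 6
  d9 = d8 + d2 = 14
  d10 = 4 + d7/5 = 4
Walk from origin (0, 0):
  seg 1: right by d6 = 7/15 → (7/15, 0)
  seg 2: down by d9 = 14 → (7/15, -14)
  seg 3: down by d3 = 2 → (7/15, -16)
  seg 4: up by d1 = 6 → (7/15, -10)
  seg 5: right by d2 = 8 → (127/15, -10)
  seg 6: left by d5 = 7/3 → (92/15, -10)
  seg 7: up by d5 = 7/3 → (92/15, -23/3)
  seg 8: right by d8 = 6 → (182/15, -23/3)
  seg 9: down by d8 = 6 → (182/15, -41/3)

d6 = 7/15
d7 = 0
d8 = 6
d9 = 14
d10 = 4
endpoint = (182/15, -41/3)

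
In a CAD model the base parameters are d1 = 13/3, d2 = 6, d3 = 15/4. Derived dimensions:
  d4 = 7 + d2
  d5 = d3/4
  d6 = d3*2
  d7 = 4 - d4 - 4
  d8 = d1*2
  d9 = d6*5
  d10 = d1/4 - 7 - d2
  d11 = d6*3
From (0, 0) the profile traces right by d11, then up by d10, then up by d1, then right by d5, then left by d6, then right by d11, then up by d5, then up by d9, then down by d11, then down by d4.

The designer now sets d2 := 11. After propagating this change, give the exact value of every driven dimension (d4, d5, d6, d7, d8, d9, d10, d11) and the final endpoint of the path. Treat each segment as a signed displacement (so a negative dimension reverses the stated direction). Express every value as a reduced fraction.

Apply edit: d2 := 11
  d4 = 7 + d2 = 18
  d5 = d3/4 = 15/16
  d6 = d3*2 = 15/2
  d7 = 4 - d4 - 4 = -18
  d8 = d1*2 = 26/3
  d9 = d6*5 = 75/2
  d10 = d1/4 - 7 - d2 = -203/12
  d11 = d6*3 = 45/2
Walk from origin (0, 0):
  seg 1: right by d11 = 45/2 → (45/2, 0)
  seg 2: up by d10 = -203/12 → (45/2, -203/12)
  seg 3: up by d1 = 13/3 → (45/2, -151/12)
  seg 4: right by d5 = 15/16 → (375/16, -151/12)
  seg 5: left by d6 = 15/2 → (255/16, -151/12)
  seg 6: right by d11 = 45/2 → (615/16, -151/12)
  seg 7: up by d5 = 15/16 → (615/16, -559/48)
  seg 8: up by d9 = 75/2 → (615/16, 1241/48)
  seg 9: down by d11 = 45/2 → (615/16, 161/48)
  seg 10: down by d4 = 18 → (615/16, -703/48)

d4 = 18
d5 = 15/16
d6 = 15/2
d7 = -18
d8 = 26/3
d9 = 75/2
d10 = -203/12
d11 = 45/2
endpoint = (615/16, -703/48)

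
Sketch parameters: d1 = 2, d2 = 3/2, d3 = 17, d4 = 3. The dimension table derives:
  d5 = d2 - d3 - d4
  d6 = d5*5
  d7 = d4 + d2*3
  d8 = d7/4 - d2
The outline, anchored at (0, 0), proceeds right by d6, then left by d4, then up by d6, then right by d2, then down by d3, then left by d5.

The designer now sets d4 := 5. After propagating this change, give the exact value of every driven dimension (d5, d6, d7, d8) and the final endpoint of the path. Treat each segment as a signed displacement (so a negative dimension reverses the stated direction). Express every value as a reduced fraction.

d5 = -41/2
d6 = -205/2
d7 = 19/2
d8 = 7/8
endpoint = (-171/2, -239/2)

Apply edit: d4 := 5
  d5 = d2 - d3 - d4 = -41/2
  d6 = d5*5 = -205/2
  d7 = d4 + d2*3 = 19/2
  d8 = d7/4 - d2 = 7/8
Walk from origin (0, 0):
  seg 1: right by d6 = -205/2 → (-205/2, 0)
  seg 2: left by d4 = 5 → (-215/2, 0)
  seg 3: up by d6 = -205/2 → (-215/2, -205/2)
  seg 4: right by d2 = 3/2 → (-106, -205/2)
  seg 5: down by d3 = 17 → (-106, -239/2)
  seg 6: left by d5 = -41/2 → (-171/2, -239/2)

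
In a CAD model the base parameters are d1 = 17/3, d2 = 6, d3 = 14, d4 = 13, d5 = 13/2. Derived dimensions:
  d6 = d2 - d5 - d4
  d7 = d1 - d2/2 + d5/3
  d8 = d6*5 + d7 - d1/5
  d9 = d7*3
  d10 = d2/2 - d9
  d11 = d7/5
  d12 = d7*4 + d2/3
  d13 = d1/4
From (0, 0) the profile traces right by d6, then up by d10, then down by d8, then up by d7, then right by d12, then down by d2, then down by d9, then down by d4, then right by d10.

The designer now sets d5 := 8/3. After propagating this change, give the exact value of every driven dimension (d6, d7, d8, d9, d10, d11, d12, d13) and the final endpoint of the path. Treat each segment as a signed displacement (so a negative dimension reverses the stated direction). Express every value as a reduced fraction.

Apply edit: d5 := 8/3
  d6 = d2 - d5 - d4 = -29/3
  d7 = d1 - d2/2 + d5/3 = 32/9
  d8 = d6*5 + d7 - d1/5 = -2066/45
  d9 = d7*3 = 32/3
  d10 = d2/2 - d9 = -23/3
  d11 = d7/5 = 32/45
  d12 = d7*4 + d2/3 = 146/9
  d13 = d1/4 = 17/12
Walk from origin (0, 0):
  seg 1: right by d6 = -29/3 → (-29/3, 0)
  seg 2: up by d10 = -23/3 → (-29/3, -23/3)
  seg 3: down by d8 = -2066/45 → (-29/3, 1721/45)
  seg 4: up by d7 = 32/9 → (-29/3, 209/5)
  seg 5: right by d12 = 146/9 → (59/9, 209/5)
  seg 6: down by d2 = 6 → (59/9, 179/5)
  seg 7: down by d9 = 32/3 → (59/9, 377/15)
  seg 8: down by d4 = 13 → (59/9, 182/15)
  seg 9: right by d10 = -23/3 → (-10/9, 182/15)

d6 = -29/3
d7 = 32/9
d8 = -2066/45
d9 = 32/3
d10 = -23/3
d11 = 32/45
d12 = 146/9
d13 = 17/12
endpoint = (-10/9, 182/15)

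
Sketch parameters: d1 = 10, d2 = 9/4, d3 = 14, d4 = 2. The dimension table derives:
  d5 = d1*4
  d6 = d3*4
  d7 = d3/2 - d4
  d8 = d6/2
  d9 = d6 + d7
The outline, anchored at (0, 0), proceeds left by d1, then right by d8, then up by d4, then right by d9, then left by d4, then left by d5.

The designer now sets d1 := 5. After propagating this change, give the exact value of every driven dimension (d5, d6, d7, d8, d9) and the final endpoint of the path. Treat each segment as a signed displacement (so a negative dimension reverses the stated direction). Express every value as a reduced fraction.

d5 = 20
d6 = 56
d7 = 5
d8 = 28
d9 = 61
endpoint = (62, 2)

Apply edit: d1 := 5
  d5 = d1*4 = 20
  d6 = d3*4 = 56
  d7 = d3/2 - d4 = 5
  d8 = d6/2 = 28
  d9 = d6 + d7 = 61
Walk from origin (0, 0):
  seg 1: left by d1 = 5 → (-5, 0)
  seg 2: right by d8 = 28 → (23, 0)
  seg 3: up by d4 = 2 → (23, 2)
  seg 4: right by d9 = 61 → (84, 2)
  seg 5: left by d4 = 2 → (82, 2)
  seg 6: left by d5 = 20 → (62, 2)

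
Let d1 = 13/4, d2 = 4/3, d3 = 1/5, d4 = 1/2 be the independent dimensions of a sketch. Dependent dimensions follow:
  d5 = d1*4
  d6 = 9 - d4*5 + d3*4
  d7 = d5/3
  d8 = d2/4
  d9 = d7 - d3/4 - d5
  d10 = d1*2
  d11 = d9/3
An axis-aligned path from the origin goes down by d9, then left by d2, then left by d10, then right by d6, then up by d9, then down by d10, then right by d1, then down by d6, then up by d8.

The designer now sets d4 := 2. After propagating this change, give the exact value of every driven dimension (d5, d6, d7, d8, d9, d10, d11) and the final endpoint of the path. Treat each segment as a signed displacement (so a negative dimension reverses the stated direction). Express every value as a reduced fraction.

d5 = 13
d6 = -1/5
d7 = 13/3
d8 = 1/3
d9 = -523/60
d10 = 13/2
d11 = -523/180
endpoint = (-287/60, -179/30)

Apply edit: d4 := 2
  d5 = d1*4 = 13
  d6 = 9 - d4*5 + d3*4 = -1/5
  d7 = d5/3 = 13/3
  d8 = d2/4 = 1/3
  d9 = d7 - d3/4 - d5 = -523/60
  d10 = d1*2 = 13/2
  d11 = d9/3 = -523/180
Walk from origin (0, 0):
  seg 1: down by d9 = -523/60 → (0, 523/60)
  seg 2: left by d2 = 4/3 → (-4/3, 523/60)
  seg 3: left by d10 = 13/2 → (-47/6, 523/60)
  seg 4: right by d6 = -1/5 → (-241/30, 523/60)
  seg 5: up by d9 = -523/60 → (-241/30, 0)
  seg 6: down by d10 = 13/2 → (-241/30, -13/2)
  seg 7: right by d1 = 13/4 → (-287/60, -13/2)
  seg 8: down by d6 = -1/5 → (-287/60, -63/10)
  seg 9: up by d8 = 1/3 → (-287/60, -179/30)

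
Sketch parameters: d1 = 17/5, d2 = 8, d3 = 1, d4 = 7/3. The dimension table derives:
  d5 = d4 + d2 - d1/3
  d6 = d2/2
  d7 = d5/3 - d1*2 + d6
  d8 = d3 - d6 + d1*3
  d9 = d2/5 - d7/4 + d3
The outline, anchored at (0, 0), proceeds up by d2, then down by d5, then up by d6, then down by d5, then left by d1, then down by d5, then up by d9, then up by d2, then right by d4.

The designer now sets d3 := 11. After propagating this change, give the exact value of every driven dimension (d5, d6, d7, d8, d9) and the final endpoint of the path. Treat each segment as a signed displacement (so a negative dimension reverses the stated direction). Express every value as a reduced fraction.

Apply edit: d3 := 11
  d5 = d4 + d2 - d1/3 = 46/5
  d6 = d2/2 = 4
  d7 = d5/3 - d1*2 + d6 = 4/15
  d8 = d3 - d6 + d1*3 = 86/5
  d9 = d2/5 - d7/4 + d3 = 188/15
Walk from origin (0, 0):
  seg 1: up by d2 = 8 → (0, 8)
  seg 2: down by d5 = 46/5 → (0, -6/5)
  seg 3: up by d6 = 4 → (0, 14/5)
  seg 4: down by d5 = 46/5 → (0, -32/5)
  seg 5: left by d1 = 17/5 → (-17/5, -32/5)
  seg 6: down by d5 = 46/5 → (-17/5, -78/5)
  seg 7: up by d9 = 188/15 → (-17/5, -46/15)
  seg 8: up by d2 = 8 → (-17/5, 74/15)
  seg 9: right by d4 = 7/3 → (-16/15, 74/15)

d5 = 46/5
d6 = 4
d7 = 4/15
d8 = 86/5
d9 = 188/15
endpoint = (-16/15, 74/15)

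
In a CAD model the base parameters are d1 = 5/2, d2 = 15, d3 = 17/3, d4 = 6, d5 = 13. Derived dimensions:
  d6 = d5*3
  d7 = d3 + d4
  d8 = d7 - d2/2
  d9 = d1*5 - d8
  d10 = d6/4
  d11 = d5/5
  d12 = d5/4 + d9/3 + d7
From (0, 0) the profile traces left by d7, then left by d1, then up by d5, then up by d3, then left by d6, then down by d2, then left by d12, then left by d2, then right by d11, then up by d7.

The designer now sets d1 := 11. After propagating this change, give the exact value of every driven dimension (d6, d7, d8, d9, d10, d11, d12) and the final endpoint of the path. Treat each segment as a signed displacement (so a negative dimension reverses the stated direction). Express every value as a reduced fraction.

Apply edit: d1 := 11
  d6 = d5*3 = 39
  d7 = d3 + d4 = 35/3
  d8 = d7 - d2/2 = 25/6
  d9 = d1*5 - d8 = 305/6
  d10 = d6/4 = 39/4
  d11 = d5/5 = 13/5
  d12 = d5/4 + d9/3 + d7 = 1147/36
Walk from origin (0, 0):
  seg 1: left by d7 = 35/3 → (-35/3, 0)
  seg 2: left by d1 = 11 → (-68/3, 0)
  seg 3: up by d5 = 13 → (-68/3, 13)
  seg 4: up by d3 = 17/3 → (-68/3, 56/3)
  seg 5: left by d6 = 39 → (-185/3, 56/3)
  seg 6: down by d2 = 15 → (-185/3, 11/3)
  seg 7: left by d12 = 1147/36 → (-3367/36, 11/3)
  seg 8: left by d2 = 15 → (-3907/36, 11/3)
  seg 9: right by d11 = 13/5 → (-19067/180, 11/3)
  seg 10: up by d7 = 35/3 → (-19067/180, 46/3)

d6 = 39
d7 = 35/3
d8 = 25/6
d9 = 305/6
d10 = 39/4
d11 = 13/5
d12 = 1147/36
endpoint = (-19067/180, 46/3)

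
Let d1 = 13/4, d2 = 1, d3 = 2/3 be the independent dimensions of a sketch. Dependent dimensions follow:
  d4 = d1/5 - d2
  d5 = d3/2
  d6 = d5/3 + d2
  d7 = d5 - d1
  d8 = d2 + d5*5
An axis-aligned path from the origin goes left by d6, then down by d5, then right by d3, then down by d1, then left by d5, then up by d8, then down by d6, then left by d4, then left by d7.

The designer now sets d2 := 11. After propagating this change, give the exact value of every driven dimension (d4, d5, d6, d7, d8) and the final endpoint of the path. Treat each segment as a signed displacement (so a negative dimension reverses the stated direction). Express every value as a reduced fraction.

d4 = -207/20
d5 = 1/3
d6 = 100/9
d7 = -35/12
d8 = 38/3
endpoint = (112/45, -73/36)

Apply edit: d2 := 11
  d4 = d1/5 - d2 = -207/20
  d5 = d3/2 = 1/3
  d6 = d5/3 + d2 = 100/9
  d7 = d5 - d1 = -35/12
  d8 = d2 + d5*5 = 38/3
Walk from origin (0, 0):
  seg 1: left by d6 = 100/9 → (-100/9, 0)
  seg 2: down by d5 = 1/3 → (-100/9, -1/3)
  seg 3: right by d3 = 2/3 → (-94/9, -1/3)
  seg 4: down by d1 = 13/4 → (-94/9, -43/12)
  seg 5: left by d5 = 1/3 → (-97/9, -43/12)
  seg 6: up by d8 = 38/3 → (-97/9, 109/12)
  seg 7: down by d6 = 100/9 → (-97/9, -73/36)
  seg 8: left by d4 = -207/20 → (-77/180, -73/36)
  seg 9: left by d7 = -35/12 → (112/45, -73/36)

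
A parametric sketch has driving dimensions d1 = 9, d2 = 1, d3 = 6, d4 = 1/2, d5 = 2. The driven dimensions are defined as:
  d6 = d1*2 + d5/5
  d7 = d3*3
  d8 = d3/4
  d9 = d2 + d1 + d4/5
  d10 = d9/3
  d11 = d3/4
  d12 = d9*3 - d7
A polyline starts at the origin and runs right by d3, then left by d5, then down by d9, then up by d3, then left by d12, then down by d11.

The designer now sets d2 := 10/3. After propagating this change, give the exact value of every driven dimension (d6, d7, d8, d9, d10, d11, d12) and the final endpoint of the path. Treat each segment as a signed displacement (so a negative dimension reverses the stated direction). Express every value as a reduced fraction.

Apply edit: d2 := 10/3
  d6 = d1*2 + d5/5 = 92/5
  d7 = d3*3 = 18
  d8 = d3/4 = 3/2
  d9 = d2 + d1 + d4/5 = 373/30
  d10 = d9/3 = 373/90
  d11 = d3/4 = 3/2
  d12 = d9*3 - d7 = 193/10
Walk from origin (0, 0):
  seg 1: right by d3 = 6 → (6, 0)
  seg 2: left by d5 = 2 → (4, 0)
  seg 3: down by d9 = 373/30 → (4, -373/30)
  seg 4: up by d3 = 6 → (4, -193/30)
  seg 5: left by d12 = 193/10 → (-153/10, -193/30)
  seg 6: down by d11 = 3/2 → (-153/10, -119/15)

d6 = 92/5
d7 = 18
d8 = 3/2
d9 = 373/30
d10 = 373/90
d11 = 3/2
d12 = 193/10
endpoint = (-153/10, -119/15)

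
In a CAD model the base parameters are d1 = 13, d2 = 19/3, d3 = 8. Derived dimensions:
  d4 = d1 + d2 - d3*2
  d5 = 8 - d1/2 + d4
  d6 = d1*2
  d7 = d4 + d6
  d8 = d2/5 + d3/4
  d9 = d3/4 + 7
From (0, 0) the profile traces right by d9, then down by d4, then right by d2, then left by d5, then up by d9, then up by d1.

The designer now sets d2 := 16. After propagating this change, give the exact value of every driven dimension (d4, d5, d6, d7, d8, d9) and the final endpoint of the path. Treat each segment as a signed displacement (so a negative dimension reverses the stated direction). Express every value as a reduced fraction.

Apply edit: d2 := 16
  d4 = d1 + d2 - d3*2 = 13
  d5 = 8 - d1/2 + d4 = 29/2
  d6 = d1*2 = 26
  d7 = d4 + d6 = 39
  d8 = d2/5 + d3/4 = 26/5
  d9 = d3/4 + 7 = 9
Walk from origin (0, 0):
  seg 1: right by d9 = 9 → (9, 0)
  seg 2: down by d4 = 13 → (9, -13)
  seg 3: right by d2 = 16 → (25, -13)
  seg 4: left by d5 = 29/2 → (21/2, -13)
  seg 5: up by d9 = 9 → (21/2, -4)
  seg 6: up by d1 = 13 → (21/2, 9)

d4 = 13
d5 = 29/2
d6 = 26
d7 = 39
d8 = 26/5
d9 = 9
endpoint = (21/2, 9)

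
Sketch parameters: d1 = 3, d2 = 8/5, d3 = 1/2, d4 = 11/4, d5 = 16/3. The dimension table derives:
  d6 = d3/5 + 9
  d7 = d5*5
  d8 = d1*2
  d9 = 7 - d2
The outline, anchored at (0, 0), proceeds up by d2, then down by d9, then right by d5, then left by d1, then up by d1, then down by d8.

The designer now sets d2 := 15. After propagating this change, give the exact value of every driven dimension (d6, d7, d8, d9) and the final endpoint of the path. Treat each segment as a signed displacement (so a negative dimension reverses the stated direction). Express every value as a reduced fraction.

d6 = 91/10
d7 = 80/3
d8 = 6
d9 = -8
endpoint = (7/3, 20)

Apply edit: d2 := 15
  d6 = d3/5 + 9 = 91/10
  d7 = d5*5 = 80/3
  d8 = d1*2 = 6
  d9 = 7 - d2 = -8
Walk from origin (0, 0):
  seg 1: up by d2 = 15 → (0, 15)
  seg 2: down by d9 = -8 → (0, 23)
  seg 3: right by d5 = 16/3 → (16/3, 23)
  seg 4: left by d1 = 3 → (7/3, 23)
  seg 5: up by d1 = 3 → (7/3, 26)
  seg 6: down by d8 = 6 → (7/3, 20)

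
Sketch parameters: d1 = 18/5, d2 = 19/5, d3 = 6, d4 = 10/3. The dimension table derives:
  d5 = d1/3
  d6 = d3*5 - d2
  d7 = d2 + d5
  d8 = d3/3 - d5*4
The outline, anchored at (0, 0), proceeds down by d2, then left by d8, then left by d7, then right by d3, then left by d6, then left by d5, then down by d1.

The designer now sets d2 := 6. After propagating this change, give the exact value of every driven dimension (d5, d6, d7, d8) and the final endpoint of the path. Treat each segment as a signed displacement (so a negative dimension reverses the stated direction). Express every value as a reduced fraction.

Apply edit: d2 := 6
  d5 = d1/3 = 6/5
  d6 = d3*5 - d2 = 24
  d7 = d2 + d5 = 36/5
  d8 = d3/3 - d5*4 = -14/5
Walk from origin (0, 0):
  seg 1: down by d2 = 6 → (0, -6)
  seg 2: left by d8 = -14/5 → (14/5, -6)
  seg 3: left by d7 = 36/5 → (-22/5, -6)
  seg 4: right by d3 = 6 → (8/5, -6)
  seg 5: left by d6 = 24 → (-112/5, -6)
  seg 6: left by d5 = 6/5 → (-118/5, -6)
  seg 7: down by d1 = 18/5 → (-118/5, -48/5)

d5 = 6/5
d6 = 24
d7 = 36/5
d8 = -14/5
endpoint = (-118/5, -48/5)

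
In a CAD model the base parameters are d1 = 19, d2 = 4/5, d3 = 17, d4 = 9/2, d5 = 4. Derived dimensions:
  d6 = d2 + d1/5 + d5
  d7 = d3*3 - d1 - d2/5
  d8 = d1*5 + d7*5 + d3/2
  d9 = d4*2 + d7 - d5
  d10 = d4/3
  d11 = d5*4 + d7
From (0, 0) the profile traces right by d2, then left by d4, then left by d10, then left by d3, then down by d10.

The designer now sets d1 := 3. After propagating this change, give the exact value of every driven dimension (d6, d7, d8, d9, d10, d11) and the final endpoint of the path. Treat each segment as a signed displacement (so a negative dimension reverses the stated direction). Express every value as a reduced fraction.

d6 = 27/5
d7 = 1196/25
d8 = 2627/10
d9 = 1321/25
d10 = 3/2
d11 = 1596/25
endpoint = (-111/5, -3/2)

Apply edit: d1 := 3
  d6 = d2 + d1/5 + d5 = 27/5
  d7 = d3*3 - d1 - d2/5 = 1196/25
  d8 = d1*5 + d7*5 + d3/2 = 2627/10
  d9 = d4*2 + d7 - d5 = 1321/25
  d10 = d4/3 = 3/2
  d11 = d5*4 + d7 = 1596/25
Walk from origin (0, 0):
  seg 1: right by d2 = 4/5 → (4/5, 0)
  seg 2: left by d4 = 9/2 → (-37/10, 0)
  seg 3: left by d10 = 3/2 → (-26/5, 0)
  seg 4: left by d3 = 17 → (-111/5, 0)
  seg 5: down by d10 = 3/2 → (-111/5, -3/2)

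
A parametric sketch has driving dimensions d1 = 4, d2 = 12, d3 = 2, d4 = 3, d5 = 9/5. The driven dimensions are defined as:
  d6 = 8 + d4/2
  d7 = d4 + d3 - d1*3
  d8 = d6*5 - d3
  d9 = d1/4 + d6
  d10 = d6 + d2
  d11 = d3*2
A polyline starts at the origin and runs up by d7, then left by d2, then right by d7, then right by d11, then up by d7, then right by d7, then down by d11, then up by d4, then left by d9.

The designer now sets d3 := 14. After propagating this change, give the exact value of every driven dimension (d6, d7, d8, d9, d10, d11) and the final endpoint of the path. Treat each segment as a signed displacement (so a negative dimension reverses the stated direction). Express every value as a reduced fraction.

d6 = 19/2
d7 = 5
d8 = 67/2
d9 = 21/2
d10 = 43/2
d11 = 28
endpoint = (31/2, -15)

Apply edit: d3 := 14
  d6 = 8 + d4/2 = 19/2
  d7 = d4 + d3 - d1*3 = 5
  d8 = d6*5 - d3 = 67/2
  d9 = d1/4 + d6 = 21/2
  d10 = d6 + d2 = 43/2
  d11 = d3*2 = 28
Walk from origin (0, 0):
  seg 1: up by d7 = 5 → (0, 5)
  seg 2: left by d2 = 12 → (-12, 5)
  seg 3: right by d7 = 5 → (-7, 5)
  seg 4: right by d11 = 28 → (21, 5)
  seg 5: up by d7 = 5 → (21, 10)
  seg 6: right by d7 = 5 → (26, 10)
  seg 7: down by d11 = 28 → (26, -18)
  seg 8: up by d4 = 3 → (26, -15)
  seg 9: left by d9 = 21/2 → (31/2, -15)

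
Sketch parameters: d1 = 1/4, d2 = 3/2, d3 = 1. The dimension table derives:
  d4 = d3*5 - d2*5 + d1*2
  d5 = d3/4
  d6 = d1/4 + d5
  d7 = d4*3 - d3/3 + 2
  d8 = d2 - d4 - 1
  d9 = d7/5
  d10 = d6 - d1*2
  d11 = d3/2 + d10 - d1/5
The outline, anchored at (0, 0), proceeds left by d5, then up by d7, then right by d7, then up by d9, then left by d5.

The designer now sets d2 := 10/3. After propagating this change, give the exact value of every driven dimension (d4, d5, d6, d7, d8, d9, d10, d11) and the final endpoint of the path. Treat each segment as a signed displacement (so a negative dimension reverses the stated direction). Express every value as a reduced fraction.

Apply edit: d2 := 10/3
  d4 = d3*5 - d2*5 + d1*2 = -67/6
  d5 = d3/4 = 1/4
  d6 = d1/4 + d5 = 5/16
  d7 = d4*3 - d3/3 + 2 = -191/6
  d8 = d2 - d4 - 1 = 27/2
  d9 = d7/5 = -191/30
  d10 = d6 - d1*2 = -3/16
  d11 = d3/2 + d10 - d1/5 = 21/80
Walk from origin (0, 0):
  seg 1: left by d5 = 1/4 → (-1/4, 0)
  seg 2: up by d7 = -191/6 → (-1/4, -191/6)
  seg 3: right by d7 = -191/6 → (-385/12, -191/6)
  seg 4: up by d9 = -191/30 → (-385/12, -191/5)
  seg 5: left by d5 = 1/4 → (-97/3, -191/5)

d4 = -67/6
d5 = 1/4
d6 = 5/16
d7 = -191/6
d8 = 27/2
d9 = -191/30
d10 = -3/16
d11 = 21/80
endpoint = (-97/3, -191/5)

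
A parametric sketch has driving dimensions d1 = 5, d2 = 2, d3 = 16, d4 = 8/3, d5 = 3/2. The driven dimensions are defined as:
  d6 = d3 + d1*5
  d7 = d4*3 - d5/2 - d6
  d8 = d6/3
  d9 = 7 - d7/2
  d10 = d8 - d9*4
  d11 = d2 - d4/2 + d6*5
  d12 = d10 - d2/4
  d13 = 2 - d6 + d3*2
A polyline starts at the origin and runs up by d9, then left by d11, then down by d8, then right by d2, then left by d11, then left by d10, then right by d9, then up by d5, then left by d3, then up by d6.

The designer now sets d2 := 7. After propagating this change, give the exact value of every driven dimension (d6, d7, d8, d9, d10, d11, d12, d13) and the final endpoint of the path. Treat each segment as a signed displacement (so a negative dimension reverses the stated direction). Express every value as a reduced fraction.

d6 = 41
d7 = -135/4
d8 = 41/3
d9 = 191/8
d10 = -491/6
d11 = 632/3
d12 = -1003/12
d13 = -7
endpoint = (-2597/8, 1265/24)

Apply edit: d2 := 7
  d6 = d3 + d1*5 = 41
  d7 = d4*3 - d5/2 - d6 = -135/4
  d8 = d6/3 = 41/3
  d9 = 7 - d7/2 = 191/8
  d10 = d8 - d9*4 = -491/6
  d11 = d2 - d4/2 + d6*5 = 632/3
  d12 = d10 - d2/4 = -1003/12
  d13 = 2 - d6 + d3*2 = -7
Walk from origin (0, 0):
  seg 1: up by d9 = 191/8 → (0, 191/8)
  seg 2: left by d11 = 632/3 → (-632/3, 191/8)
  seg 3: down by d8 = 41/3 → (-632/3, 245/24)
  seg 4: right by d2 = 7 → (-611/3, 245/24)
  seg 5: left by d11 = 632/3 → (-1243/3, 245/24)
  seg 6: left by d10 = -491/6 → (-665/2, 245/24)
  seg 7: right by d9 = 191/8 → (-2469/8, 245/24)
  seg 8: up by d5 = 3/2 → (-2469/8, 281/24)
  seg 9: left by d3 = 16 → (-2597/8, 281/24)
  seg 10: up by d6 = 41 → (-2597/8, 1265/24)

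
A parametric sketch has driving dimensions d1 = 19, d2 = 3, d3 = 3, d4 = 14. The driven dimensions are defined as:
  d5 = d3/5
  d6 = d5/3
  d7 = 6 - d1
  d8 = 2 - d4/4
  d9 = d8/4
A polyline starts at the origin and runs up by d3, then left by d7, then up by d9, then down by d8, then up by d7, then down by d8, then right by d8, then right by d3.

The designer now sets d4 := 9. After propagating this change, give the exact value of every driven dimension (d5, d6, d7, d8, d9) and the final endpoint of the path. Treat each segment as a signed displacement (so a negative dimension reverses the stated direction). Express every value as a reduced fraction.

d5 = 3/5
d6 = 1/5
d7 = -13
d8 = -1/4
d9 = -1/16
endpoint = (63/4, -153/16)

Apply edit: d4 := 9
  d5 = d3/5 = 3/5
  d6 = d5/3 = 1/5
  d7 = 6 - d1 = -13
  d8 = 2 - d4/4 = -1/4
  d9 = d8/4 = -1/16
Walk from origin (0, 0):
  seg 1: up by d3 = 3 → (0, 3)
  seg 2: left by d7 = -13 → (13, 3)
  seg 3: up by d9 = -1/16 → (13, 47/16)
  seg 4: down by d8 = -1/4 → (13, 51/16)
  seg 5: up by d7 = -13 → (13, -157/16)
  seg 6: down by d8 = -1/4 → (13, -153/16)
  seg 7: right by d8 = -1/4 → (51/4, -153/16)
  seg 8: right by d3 = 3 → (63/4, -153/16)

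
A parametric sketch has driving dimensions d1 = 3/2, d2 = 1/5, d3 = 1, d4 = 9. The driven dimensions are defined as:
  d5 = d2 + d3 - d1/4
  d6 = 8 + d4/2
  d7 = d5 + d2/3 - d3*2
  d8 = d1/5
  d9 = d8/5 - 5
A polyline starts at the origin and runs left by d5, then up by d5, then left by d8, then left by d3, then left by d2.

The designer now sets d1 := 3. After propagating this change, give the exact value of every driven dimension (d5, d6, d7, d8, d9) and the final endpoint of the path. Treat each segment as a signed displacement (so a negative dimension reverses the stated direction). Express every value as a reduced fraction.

d5 = 9/20
d6 = 25/2
d7 = -89/60
d8 = 3/5
d9 = -122/25
endpoint = (-9/4, 9/20)

Apply edit: d1 := 3
  d5 = d2 + d3 - d1/4 = 9/20
  d6 = 8 + d4/2 = 25/2
  d7 = d5 + d2/3 - d3*2 = -89/60
  d8 = d1/5 = 3/5
  d9 = d8/5 - 5 = -122/25
Walk from origin (0, 0):
  seg 1: left by d5 = 9/20 → (-9/20, 0)
  seg 2: up by d5 = 9/20 → (-9/20, 9/20)
  seg 3: left by d8 = 3/5 → (-21/20, 9/20)
  seg 4: left by d3 = 1 → (-41/20, 9/20)
  seg 5: left by d2 = 1/5 → (-9/4, 9/20)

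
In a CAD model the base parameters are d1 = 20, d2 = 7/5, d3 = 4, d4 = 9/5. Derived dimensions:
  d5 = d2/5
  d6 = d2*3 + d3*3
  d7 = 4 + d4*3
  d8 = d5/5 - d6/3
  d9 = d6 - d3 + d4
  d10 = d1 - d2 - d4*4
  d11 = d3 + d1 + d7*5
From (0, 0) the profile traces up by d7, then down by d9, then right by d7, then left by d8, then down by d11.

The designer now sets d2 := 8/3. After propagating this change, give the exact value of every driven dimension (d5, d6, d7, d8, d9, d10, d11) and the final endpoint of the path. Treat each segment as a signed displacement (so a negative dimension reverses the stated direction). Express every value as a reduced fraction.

Apply edit: d2 := 8/3
  d5 = d2/5 = 8/15
  d6 = d2*3 + d3*3 = 20
  d7 = 4 + d4*3 = 47/5
  d8 = d5/5 - d6/3 = -164/25
  d9 = d6 - d3 + d4 = 89/5
  d10 = d1 - d2 - d4*4 = 152/15
  d11 = d3 + d1 + d7*5 = 71
Walk from origin (0, 0):
  seg 1: up by d7 = 47/5 → (0, 47/5)
  seg 2: down by d9 = 89/5 → (0, -42/5)
  seg 3: right by d7 = 47/5 → (47/5, -42/5)
  seg 4: left by d8 = -164/25 → (399/25, -42/5)
  seg 5: down by d11 = 71 → (399/25, -397/5)

d5 = 8/15
d6 = 20
d7 = 47/5
d8 = -164/25
d9 = 89/5
d10 = 152/15
d11 = 71
endpoint = (399/25, -397/5)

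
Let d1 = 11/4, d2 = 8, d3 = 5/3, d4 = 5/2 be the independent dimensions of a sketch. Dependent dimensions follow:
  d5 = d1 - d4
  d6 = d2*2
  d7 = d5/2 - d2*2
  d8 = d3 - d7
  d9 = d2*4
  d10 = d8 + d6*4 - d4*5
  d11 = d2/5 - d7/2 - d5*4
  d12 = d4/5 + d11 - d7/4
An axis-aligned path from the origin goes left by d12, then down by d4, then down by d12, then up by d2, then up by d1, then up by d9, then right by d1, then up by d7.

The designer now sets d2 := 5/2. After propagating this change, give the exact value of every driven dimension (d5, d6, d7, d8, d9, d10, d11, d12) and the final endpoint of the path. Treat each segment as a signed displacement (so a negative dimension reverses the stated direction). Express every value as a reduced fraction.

Apply edit: d2 := 5/2
  d5 = d1 - d4 = 1/4
  d6 = d2*2 = 5
  d7 = d5/2 - d2*2 = -39/8
  d8 = d3 - d7 = 157/24
  d9 = d2*4 = 10
  d10 = d8 + d6*4 - d4*5 = 337/24
  d11 = d2/5 - d7/2 - d5*4 = 31/16
  d12 = d4/5 + d11 - d7/4 = 117/32
Walk from origin (0, 0):
  seg 1: left by d12 = 117/32 → (-117/32, 0)
  seg 2: down by d4 = 5/2 → (-117/32, -5/2)
  seg 3: down by d12 = 117/32 → (-117/32, -197/32)
  seg 4: up by d2 = 5/2 → (-117/32, -117/32)
  seg 5: up by d1 = 11/4 → (-117/32, -29/32)
  seg 6: up by d9 = 10 → (-117/32, 291/32)
  seg 7: right by d1 = 11/4 → (-29/32, 291/32)
  seg 8: up by d7 = -39/8 → (-29/32, 135/32)

d5 = 1/4
d6 = 5
d7 = -39/8
d8 = 157/24
d9 = 10
d10 = 337/24
d11 = 31/16
d12 = 117/32
endpoint = (-29/32, 135/32)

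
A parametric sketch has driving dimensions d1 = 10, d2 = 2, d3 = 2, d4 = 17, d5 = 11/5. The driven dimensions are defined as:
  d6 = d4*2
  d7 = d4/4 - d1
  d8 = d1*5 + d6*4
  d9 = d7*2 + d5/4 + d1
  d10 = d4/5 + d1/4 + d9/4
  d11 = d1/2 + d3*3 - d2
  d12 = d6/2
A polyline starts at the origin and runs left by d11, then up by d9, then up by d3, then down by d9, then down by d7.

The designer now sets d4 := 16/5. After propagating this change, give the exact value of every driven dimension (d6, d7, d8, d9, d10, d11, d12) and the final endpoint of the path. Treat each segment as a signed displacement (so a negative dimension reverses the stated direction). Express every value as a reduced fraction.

d6 = 32/5
d7 = -46/5
d8 = 378/5
d9 = -157/20
d10 = 471/400
d11 = 9
d12 = 16/5
endpoint = (-9, 56/5)

Apply edit: d4 := 16/5
  d6 = d4*2 = 32/5
  d7 = d4/4 - d1 = -46/5
  d8 = d1*5 + d6*4 = 378/5
  d9 = d7*2 + d5/4 + d1 = -157/20
  d10 = d4/5 + d1/4 + d9/4 = 471/400
  d11 = d1/2 + d3*3 - d2 = 9
  d12 = d6/2 = 16/5
Walk from origin (0, 0):
  seg 1: left by d11 = 9 → (-9, 0)
  seg 2: up by d9 = -157/20 → (-9, -157/20)
  seg 3: up by d3 = 2 → (-9, -117/20)
  seg 4: down by d9 = -157/20 → (-9, 2)
  seg 5: down by d7 = -46/5 → (-9, 56/5)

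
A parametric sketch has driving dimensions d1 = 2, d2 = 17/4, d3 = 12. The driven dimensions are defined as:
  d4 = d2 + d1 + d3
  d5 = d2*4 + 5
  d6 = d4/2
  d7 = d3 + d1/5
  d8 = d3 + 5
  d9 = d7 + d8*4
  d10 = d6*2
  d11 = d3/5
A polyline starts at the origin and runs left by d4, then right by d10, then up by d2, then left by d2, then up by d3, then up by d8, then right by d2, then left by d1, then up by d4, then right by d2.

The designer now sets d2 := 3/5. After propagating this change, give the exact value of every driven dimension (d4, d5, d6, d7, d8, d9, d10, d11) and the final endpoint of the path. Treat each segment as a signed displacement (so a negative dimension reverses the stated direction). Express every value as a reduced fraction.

d4 = 73/5
d5 = 37/5
d6 = 73/10
d7 = 62/5
d8 = 17
d9 = 402/5
d10 = 73/5
d11 = 12/5
endpoint = (-7/5, 221/5)

Apply edit: d2 := 3/5
  d4 = d2 + d1 + d3 = 73/5
  d5 = d2*4 + 5 = 37/5
  d6 = d4/2 = 73/10
  d7 = d3 + d1/5 = 62/5
  d8 = d3 + 5 = 17
  d9 = d7 + d8*4 = 402/5
  d10 = d6*2 = 73/5
  d11 = d3/5 = 12/5
Walk from origin (0, 0):
  seg 1: left by d4 = 73/5 → (-73/5, 0)
  seg 2: right by d10 = 73/5 → (0, 0)
  seg 3: up by d2 = 3/5 → (0, 3/5)
  seg 4: left by d2 = 3/5 → (-3/5, 3/5)
  seg 5: up by d3 = 12 → (-3/5, 63/5)
  seg 6: up by d8 = 17 → (-3/5, 148/5)
  seg 7: right by d2 = 3/5 → (0, 148/5)
  seg 8: left by d1 = 2 → (-2, 148/5)
  seg 9: up by d4 = 73/5 → (-2, 221/5)
  seg 10: right by d2 = 3/5 → (-7/5, 221/5)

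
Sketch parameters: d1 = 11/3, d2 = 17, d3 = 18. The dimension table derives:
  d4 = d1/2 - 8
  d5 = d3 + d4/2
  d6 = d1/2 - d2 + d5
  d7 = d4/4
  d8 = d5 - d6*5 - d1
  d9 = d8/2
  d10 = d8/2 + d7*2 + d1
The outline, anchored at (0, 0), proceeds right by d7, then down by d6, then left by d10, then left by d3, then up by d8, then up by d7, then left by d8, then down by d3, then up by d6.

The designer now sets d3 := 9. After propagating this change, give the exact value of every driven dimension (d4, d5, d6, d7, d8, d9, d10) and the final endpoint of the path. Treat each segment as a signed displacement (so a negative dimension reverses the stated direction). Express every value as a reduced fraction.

Apply edit: d3 := 9
  d4 = d1/2 - 8 = -37/6
  d5 = d3 + d4/2 = 71/12
  d6 = d1/2 - d2 + d5 = -37/4
  d7 = d4/4 = -37/24
  d8 = d5 - d6*5 - d1 = 97/2
  d9 = d8/2 = 97/4
  d10 = d8/2 + d7*2 + d1 = 149/6
Walk from origin (0, 0):
  seg 1: right by d7 = -37/24 → (-37/24, 0)
  seg 2: down by d6 = -37/4 → (-37/24, 37/4)
  seg 3: left by d10 = 149/6 → (-211/8, 37/4)
  seg 4: left by d3 = 9 → (-283/8, 37/4)
  seg 5: up by d8 = 97/2 → (-283/8, 231/4)
  seg 6: up by d7 = -37/24 → (-283/8, 1349/24)
  seg 7: left by d8 = 97/2 → (-671/8, 1349/24)
  seg 8: down by d3 = 9 → (-671/8, 1133/24)
  seg 9: up by d6 = -37/4 → (-671/8, 911/24)

d4 = -37/6
d5 = 71/12
d6 = -37/4
d7 = -37/24
d8 = 97/2
d9 = 97/4
d10 = 149/6
endpoint = (-671/8, 911/24)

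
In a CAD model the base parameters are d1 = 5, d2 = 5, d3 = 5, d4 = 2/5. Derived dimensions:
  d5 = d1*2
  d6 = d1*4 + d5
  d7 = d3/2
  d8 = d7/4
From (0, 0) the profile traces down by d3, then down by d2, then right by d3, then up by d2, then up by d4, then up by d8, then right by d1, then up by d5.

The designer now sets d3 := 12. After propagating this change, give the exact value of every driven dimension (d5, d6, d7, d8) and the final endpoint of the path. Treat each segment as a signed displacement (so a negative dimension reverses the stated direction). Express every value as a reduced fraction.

Apply edit: d3 := 12
  d5 = d1*2 = 10
  d6 = d1*4 + d5 = 30
  d7 = d3/2 = 6
  d8 = d7/4 = 3/2
Walk from origin (0, 0):
  seg 1: down by d3 = 12 → (0, -12)
  seg 2: down by d2 = 5 → (0, -17)
  seg 3: right by d3 = 12 → (12, -17)
  seg 4: up by d2 = 5 → (12, -12)
  seg 5: up by d4 = 2/5 → (12, -58/5)
  seg 6: up by d8 = 3/2 → (12, -101/10)
  seg 7: right by d1 = 5 → (17, -101/10)
  seg 8: up by d5 = 10 → (17, -1/10)

d5 = 10
d6 = 30
d7 = 6
d8 = 3/2
endpoint = (17, -1/10)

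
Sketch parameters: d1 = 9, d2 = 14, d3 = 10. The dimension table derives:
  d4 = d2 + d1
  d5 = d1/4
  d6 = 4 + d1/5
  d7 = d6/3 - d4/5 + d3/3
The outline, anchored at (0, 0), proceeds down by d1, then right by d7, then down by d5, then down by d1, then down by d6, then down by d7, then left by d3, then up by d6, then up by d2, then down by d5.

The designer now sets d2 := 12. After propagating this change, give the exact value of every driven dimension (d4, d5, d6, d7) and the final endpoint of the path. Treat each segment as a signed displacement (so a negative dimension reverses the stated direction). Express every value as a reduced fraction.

d4 = 21
d5 = 9/4
d6 = 29/5
d7 = 16/15
endpoint = (-134/15, -347/30)

Apply edit: d2 := 12
  d4 = d2 + d1 = 21
  d5 = d1/4 = 9/4
  d6 = 4 + d1/5 = 29/5
  d7 = d6/3 - d4/5 + d3/3 = 16/15
Walk from origin (0, 0):
  seg 1: down by d1 = 9 → (0, -9)
  seg 2: right by d7 = 16/15 → (16/15, -9)
  seg 3: down by d5 = 9/4 → (16/15, -45/4)
  seg 4: down by d1 = 9 → (16/15, -81/4)
  seg 5: down by d6 = 29/5 → (16/15, -521/20)
  seg 6: down by d7 = 16/15 → (16/15, -1627/60)
  seg 7: left by d3 = 10 → (-134/15, -1627/60)
  seg 8: up by d6 = 29/5 → (-134/15, -1279/60)
  seg 9: up by d2 = 12 → (-134/15, -559/60)
  seg 10: down by d5 = 9/4 → (-134/15, -347/30)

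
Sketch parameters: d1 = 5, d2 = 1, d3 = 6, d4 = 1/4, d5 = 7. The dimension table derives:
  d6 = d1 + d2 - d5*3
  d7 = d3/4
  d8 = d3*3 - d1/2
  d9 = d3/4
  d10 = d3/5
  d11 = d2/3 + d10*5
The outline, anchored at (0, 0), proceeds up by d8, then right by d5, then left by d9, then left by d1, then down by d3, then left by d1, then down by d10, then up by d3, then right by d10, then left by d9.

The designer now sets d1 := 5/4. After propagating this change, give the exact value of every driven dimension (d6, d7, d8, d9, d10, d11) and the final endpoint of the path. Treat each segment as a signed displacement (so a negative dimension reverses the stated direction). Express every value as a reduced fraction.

d6 = -75/4
d7 = 3/2
d8 = 139/8
d9 = 3/2
d10 = 6/5
d11 = 19/3
endpoint = (27/10, 647/40)

Apply edit: d1 := 5/4
  d6 = d1 + d2 - d5*3 = -75/4
  d7 = d3/4 = 3/2
  d8 = d3*3 - d1/2 = 139/8
  d9 = d3/4 = 3/2
  d10 = d3/5 = 6/5
  d11 = d2/3 + d10*5 = 19/3
Walk from origin (0, 0):
  seg 1: up by d8 = 139/8 → (0, 139/8)
  seg 2: right by d5 = 7 → (7, 139/8)
  seg 3: left by d9 = 3/2 → (11/2, 139/8)
  seg 4: left by d1 = 5/4 → (17/4, 139/8)
  seg 5: down by d3 = 6 → (17/4, 91/8)
  seg 6: left by d1 = 5/4 → (3, 91/8)
  seg 7: down by d10 = 6/5 → (3, 407/40)
  seg 8: up by d3 = 6 → (3, 647/40)
  seg 9: right by d10 = 6/5 → (21/5, 647/40)
  seg 10: left by d9 = 3/2 → (27/10, 647/40)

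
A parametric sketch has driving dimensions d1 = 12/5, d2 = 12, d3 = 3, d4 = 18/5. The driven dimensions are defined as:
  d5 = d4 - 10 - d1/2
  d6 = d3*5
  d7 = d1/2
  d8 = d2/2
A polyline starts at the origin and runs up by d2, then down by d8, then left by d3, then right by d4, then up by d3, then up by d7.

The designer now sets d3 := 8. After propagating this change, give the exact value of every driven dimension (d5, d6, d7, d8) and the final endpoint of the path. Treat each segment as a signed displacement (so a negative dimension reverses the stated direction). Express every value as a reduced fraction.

d5 = -38/5
d6 = 40
d7 = 6/5
d8 = 6
endpoint = (-22/5, 76/5)

Apply edit: d3 := 8
  d5 = d4 - 10 - d1/2 = -38/5
  d6 = d3*5 = 40
  d7 = d1/2 = 6/5
  d8 = d2/2 = 6
Walk from origin (0, 0):
  seg 1: up by d2 = 12 → (0, 12)
  seg 2: down by d8 = 6 → (0, 6)
  seg 3: left by d3 = 8 → (-8, 6)
  seg 4: right by d4 = 18/5 → (-22/5, 6)
  seg 5: up by d3 = 8 → (-22/5, 14)
  seg 6: up by d7 = 6/5 → (-22/5, 76/5)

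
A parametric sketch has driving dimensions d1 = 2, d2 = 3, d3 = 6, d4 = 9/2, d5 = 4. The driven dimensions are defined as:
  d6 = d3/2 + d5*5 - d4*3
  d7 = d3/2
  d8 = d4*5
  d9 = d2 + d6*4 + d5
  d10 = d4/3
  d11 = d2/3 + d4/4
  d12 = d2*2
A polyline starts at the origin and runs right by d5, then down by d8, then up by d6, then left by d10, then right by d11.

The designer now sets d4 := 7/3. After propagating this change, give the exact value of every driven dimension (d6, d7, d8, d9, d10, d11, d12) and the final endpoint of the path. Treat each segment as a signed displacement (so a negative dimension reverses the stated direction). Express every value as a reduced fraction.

Apply edit: d4 := 7/3
  d6 = d3/2 + d5*5 - d4*3 = 16
  d7 = d3/2 = 3
  d8 = d4*5 = 35/3
  d9 = d2 + d6*4 + d5 = 71
  d10 = d4/3 = 7/9
  d11 = d2/3 + d4/4 = 19/12
  d12 = d2*2 = 6
Walk from origin (0, 0):
  seg 1: right by d5 = 4 → (4, 0)
  seg 2: down by d8 = 35/3 → (4, -35/3)
  seg 3: up by d6 = 16 → (4, 13/3)
  seg 4: left by d10 = 7/9 → (29/9, 13/3)
  seg 5: right by d11 = 19/12 → (173/36, 13/3)

d6 = 16
d7 = 3
d8 = 35/3
d9 = 71
d10 = 7/9
d11 = 19/12
d12 = 6
endpoint = (173/36, 13/3)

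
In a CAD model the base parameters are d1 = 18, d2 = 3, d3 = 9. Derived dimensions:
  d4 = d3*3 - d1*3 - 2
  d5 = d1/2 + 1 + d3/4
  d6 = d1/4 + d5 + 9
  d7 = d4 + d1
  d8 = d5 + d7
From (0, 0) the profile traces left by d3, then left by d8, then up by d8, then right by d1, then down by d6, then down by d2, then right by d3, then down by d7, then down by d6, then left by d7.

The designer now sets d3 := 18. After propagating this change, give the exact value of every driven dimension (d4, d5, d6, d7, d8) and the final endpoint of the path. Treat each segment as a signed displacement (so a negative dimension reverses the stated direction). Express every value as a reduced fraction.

d4 = -2
d5 = 29/2
d6 = 28
d7 = 16
d8 = 61/2
endpoint = (-57/2, -89/2)

Apply edit: d3 := 18
  d4 = d3*3 - d1*3 - 2 = -2
  d5 = d1/2 + 1 + d3/4 = 29/2
  d6 = d1/4 + d5 + 9 = 28
  d7 = d4 + d1 = 16
  d8 = d5 + d7 = 61/2
Walk from origin (0, 0):
  seg 1: left by d3 = 18 → (-18, 0)
  seg 2: left by d8 = 61/2 → (-97/2, 0)
  seg 3: up by d8 = 61/2 → (-97/2, 61/2)
  seg 4: right by d1 = 18 → (-61/2, 61/2)
  seg 5: down by d6 = 28 → (-61/2, 5/2)
  seg 6: down by d2 = 3 → (-61/2, -1/2)
  seg 7: right by d3 = 18 → (-25/2, -1/2)
  seg 8: down by d7 = 16 → (-25/2, -33/2)
  seg 9: down by d6 = 28 → (-25/2, -89/2)
  seg 10: left by d7 = 16 → (-57/2, -89/2)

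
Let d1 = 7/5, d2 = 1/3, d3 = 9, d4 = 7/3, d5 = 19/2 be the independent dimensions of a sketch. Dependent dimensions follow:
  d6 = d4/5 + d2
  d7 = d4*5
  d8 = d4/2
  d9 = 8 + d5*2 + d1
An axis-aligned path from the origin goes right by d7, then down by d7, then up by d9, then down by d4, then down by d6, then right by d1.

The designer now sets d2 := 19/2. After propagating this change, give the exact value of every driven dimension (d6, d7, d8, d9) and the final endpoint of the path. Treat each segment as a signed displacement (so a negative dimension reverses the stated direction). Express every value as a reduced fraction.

d6 = 299/30
d7 = 35/3
d8 = 7/6
d9 = 142/5
endpoint = (196/15, 133/30)

Apply edit: d2 := 19/2
  d6 = d4/5 + d2 = 299/30
  d7 = d4*5 = 35/3
  d8 = d4/2 = 7/6
  d9 = 8 + d5*2 + d1 = 142/5
Walk from origin (0, 0):
  seg 1: right by d7 = 35/3 → (35/3, 0)
  seg 2: down by d7 = 35/3 → (35/3, -35/3)
  seg 3: up by d9 = 142/5 → (35/3, 251/15)
  seg 4: down by d4 = 7/3 → (35/3, 72/5)
  seg 5: down by d6 = 299/30 → (35/3, 133/30)
  seg 6: right by d1 = 7/5 → (196/15, 133/30)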